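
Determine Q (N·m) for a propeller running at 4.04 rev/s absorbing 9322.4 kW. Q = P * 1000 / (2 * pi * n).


Formula: Q = P_W / (2 * pi * n)
Step 1 — P_W = 9322.4 kW * 1000 = 9322400.0 W
Step 2 — 2 * pi * n = 2 * pi * 4.04 = 25.384069
Step 3 — Q = 9322400.0 / 25.384069 ≈ 367250 N·m (5 s.f.)

367250 N·m


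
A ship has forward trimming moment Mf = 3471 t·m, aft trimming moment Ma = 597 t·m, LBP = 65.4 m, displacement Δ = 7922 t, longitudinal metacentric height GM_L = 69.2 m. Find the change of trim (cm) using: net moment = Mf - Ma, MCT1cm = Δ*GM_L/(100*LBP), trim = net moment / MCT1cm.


Formula: net trimming moment = Mf - Ma; MCT1cm = Δ*GM_L/(100*LBP); trim = net moment / MCT1cm
Step 1 — net trimming moment = 3471 - 597 = 2874 t·m
Step 2 — MCT1cm = 7922 * 69.2 / (100 * 65.4) = 83.823 t·m/cm
Step 3 — trim = 2874 / 83.823 ≈ 34.287 cm (5 s.f.)

34.287 cm


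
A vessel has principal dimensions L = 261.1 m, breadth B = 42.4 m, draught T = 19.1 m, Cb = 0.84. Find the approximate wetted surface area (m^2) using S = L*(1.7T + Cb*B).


Formula: S = 1.7*L*T + V/T with V = Cb*L*B*T, i.e. S = L * (1.7*T + Cb*B)
Step 1 — 1.7*T = 1.7 * 19.1 = 32.47 m
Step 2 — Cb*B = 0.84 * 42.4 = 35.616 m
Step 3 — 1.7*T + Cb*B = 32.47 + 35.616 = 68.086 m
Step 4 — S = 261.1 * 68.086 ≈ 17777 m^2 (5 s.f.)

17777 m^2


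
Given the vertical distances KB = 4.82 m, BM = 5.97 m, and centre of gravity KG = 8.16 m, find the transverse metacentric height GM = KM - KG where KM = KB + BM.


Formula: GM = KB + BM - KG
Step 1 — KM = KB + BM = 4.82 + 5.97 = 10.79 m
Step 2 — GM = KM - KG = 10.79 - 8.16 = 2.63 m

2.63 m


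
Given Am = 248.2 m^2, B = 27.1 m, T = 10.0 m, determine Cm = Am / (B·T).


Formula: Cm = Am / (B * T)
Step 1 — B * T = 27.1 * 10.0 = 271.0 m^2
Step 2 — Cm = 248.2 / 271.0 ≈ 0.91587 (5 s.f.)

0.91587


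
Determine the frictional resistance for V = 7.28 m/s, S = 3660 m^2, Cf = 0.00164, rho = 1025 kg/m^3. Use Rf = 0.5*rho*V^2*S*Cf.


Formula: Rf = 0.5 * rho * V^2 * S * Cf
Step 1 — V^2 = 7.28^2 = 52.9984
Step 2 — 0.5 * rho * V^2 = 0.5 * 1025 * 52.9984 = 27161.68
Step 3 — Rf = 27161.68 * 3660 * 0.00164 ≈ 163040 N (5 s.f.)

163040 N


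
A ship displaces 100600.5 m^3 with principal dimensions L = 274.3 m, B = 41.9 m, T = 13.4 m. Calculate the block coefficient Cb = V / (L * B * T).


Formula: Cb = V / (L * B * T)
Step 1 — L * B * T = 274.3 * 41.9 * 13.4 = 154008.478 m^3
Step 2 — Cb = 100600.5 / 154008.478 ≈ 0.65321 (5 s.f.)

0.65321


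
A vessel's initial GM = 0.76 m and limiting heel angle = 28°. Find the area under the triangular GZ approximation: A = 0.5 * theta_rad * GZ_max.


Formula: GZ_max = GM * sin(theta); Area = 0.5 * theta_rad * GZ_max
Step 1 — GZ_max = 0.76 * sin(28°) = 0.76 * 0.469472 = 0.356799 m
Step 2 — theta_rad = 28 * pi/180 = 0.488692 rad
Step 3 — Area = 0.5 * 0.488692 * 0.356799 ≈ 0.087182 m·rad (5 s.f.)

0.087182 m·rad


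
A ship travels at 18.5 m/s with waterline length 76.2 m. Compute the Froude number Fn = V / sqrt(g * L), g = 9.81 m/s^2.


Formula: Fn = V / sqrt(g * L)
Step 1 — g * L = 9.81 * 76.2 = 747.522
Step 2 — sqrt(g * L) = sqrt(747.522) = 27.340849
Step 3 — Fn = 18.5 / 27.340849 ≈ 0.67664 (5 s.f.)

0.67664


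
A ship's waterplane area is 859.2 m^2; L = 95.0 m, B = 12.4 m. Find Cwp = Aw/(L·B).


Formula: Cwp = Aw / (L * B)
Step 1 — L * B = 95.0 * 12.4 = 1178.0 m^2
Step 2 — Cwp = 859.2 / 1178.0 ≈ 0.72937 (5 s.f.)

0.72937


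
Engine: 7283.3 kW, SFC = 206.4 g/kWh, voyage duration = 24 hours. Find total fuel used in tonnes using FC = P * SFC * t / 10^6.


Formula: FC (tonnes) = P * SFC * t / 1,000,000
Step 1 — P * SFC * t = 7283.3 * 206.4 * 24 = 36078554.88 g
Step 2 — FC (tonnes) = 36078554.88 / 1,000,000 ≈ 36.079 tonnes (5 s.f.)

36.079 tonnes


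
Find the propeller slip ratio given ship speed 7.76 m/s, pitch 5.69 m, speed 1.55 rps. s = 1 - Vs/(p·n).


Formula: s = 1 - Vs / (p * n)
Step 1 — p * n = 5.69 * 1.55 = 8.8195
Step 2 — Vs / (p*n) = 7.76 / 8.8195 = 0.879868 (6 d.p.)
Step 3 — s = 1 - 0.879868 = 0.120132

0.120132


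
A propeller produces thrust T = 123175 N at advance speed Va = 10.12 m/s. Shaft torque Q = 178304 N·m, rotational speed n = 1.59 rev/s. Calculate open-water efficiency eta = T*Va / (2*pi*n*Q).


Formula: eta = T * Va / (2 * pi * n * Q)
Step 1 — numerator = T * Va = 123175 * 10.12 = 1246531.0
Step 2 — 2 * pi * n = 2 * pi * 1.59 = 9.990265
Step 3 — denominator = 9.990265 * 178304 = 1781304.21
Step 4 — eta = 1246531.0 / 1781304.21 ≈ 0.69979 (5 s.f.)

0.69979


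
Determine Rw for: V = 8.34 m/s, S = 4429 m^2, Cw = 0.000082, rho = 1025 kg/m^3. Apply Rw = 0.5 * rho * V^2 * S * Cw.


Formula: Rw = 0.5 * rho * V^2 * S * Cw
Step 1 — V^2 = 8.34^2 = 69.5556
Step 2 — 0.5 * rho * V^2 = 0.5 * 1025 * 69.5556 = 35647.245
Step 3 — Rw = 35647.245 * 4429 * 0.000082 ≈ 12946 N (5 s.f.)

12946 N


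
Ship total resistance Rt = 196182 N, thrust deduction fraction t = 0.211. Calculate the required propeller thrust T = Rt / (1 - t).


Formula: T = Rt / (1 - t)
Step 1 — (1 - t) = 1 - 0.211 = 0.789
Step 2 — T = 196182 / 0.789 ≈ 248650 N (5 s.f.)

248650 N


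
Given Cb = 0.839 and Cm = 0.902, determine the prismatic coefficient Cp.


Formula: Cp = Cb / Cm
Substituting: Cp = 0.839 / 0.902
Result: Cp ≈ 0.93016 (5 s.f.)

0.93016


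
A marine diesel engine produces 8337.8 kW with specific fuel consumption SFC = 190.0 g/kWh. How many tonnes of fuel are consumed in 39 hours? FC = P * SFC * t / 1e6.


Formula: FC (tonnes) = P * SFC * t / 1,000,000
Step 1 — P * SFC * t = 8337.8 * 190.0 * 39 = 61783098.0 g
Step 2 — FC (tonnes) = 61783098.0 / 1,000,000 ≈ 61.783 tonnes (5 s.f.)

61.783 tonnes


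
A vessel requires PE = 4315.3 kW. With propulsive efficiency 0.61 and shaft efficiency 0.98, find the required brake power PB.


Formula: PB = PE / (eta_D * eta_S)
Step 1 — combined efficiency = eta_D * eta_S = 0.61 * 0.98 = 0.5978
Step 2 — PB = 4315.3 / 0.5978 ≈ 7218.6 kW (5 s.f.)

7218.6 kW


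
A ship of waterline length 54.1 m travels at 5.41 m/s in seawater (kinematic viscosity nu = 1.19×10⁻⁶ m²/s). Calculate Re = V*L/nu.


Formula: Re = V * L / nu
Step 1 — V * L = 5.41 * 54.1 = 292.681 m^2/s
Step 2 — Re = 292.681 / 1.19e-6 = 2.46e+08

2.46e+08


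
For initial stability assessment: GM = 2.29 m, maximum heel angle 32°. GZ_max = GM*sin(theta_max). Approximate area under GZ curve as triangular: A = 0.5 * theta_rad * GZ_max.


Formula: GZ_max = GM * sin(theta); Area = 0.5 * theta_rad * GZ_max
Step 1 — GZ_max = 2.29 * sin(32°) = 2.29 * 0.529919 = 1.213515 m
Step 2 — theta_rad = 32 * pi/180 = 0.558505 rad
Step 3 — Area = 0.5 * 0.558505 * 1.213515 ≈ 0.33888 m·rad (5 s.f.)

0.33888 m·rad


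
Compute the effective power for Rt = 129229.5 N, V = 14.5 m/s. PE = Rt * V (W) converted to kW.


Formula: PE = Rt * V / 1000 (kW)
Step 1 — PE (W) = 129229.5 * 14.5 = 1873827.75 W
Step 2 — PE (kW) = 1873827.75 / 1000 ≈ 1873.8 kW (5 s.f.)

1873.8 kW


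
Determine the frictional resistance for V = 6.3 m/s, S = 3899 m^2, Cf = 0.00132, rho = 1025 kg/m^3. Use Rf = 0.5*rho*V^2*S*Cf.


Formula: Rf = 0.5 * rho * V^2 * S * Cf
Step 1 — V^2 = 6.3^2 = 39.69
Step 2 — 0.5 * rho * V^2 = 0.5 * 1025 * 39.69 = 20341.125
Step 3 — Rf = 20341.125 * 3899 * 0.00132 ≈ 104690 N (5 s.f.)

104690 N


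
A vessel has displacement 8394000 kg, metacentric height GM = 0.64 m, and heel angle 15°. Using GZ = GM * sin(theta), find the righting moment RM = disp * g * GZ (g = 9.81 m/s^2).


Formula: GZ = GM * sin(theta); RM = disp * g * GZ
Step 1 — GZ = 0.64 * sin(15°) = 0.64 * 0.258819 = 0.165644 m
Step 2 — RM = 8394000 * 9.81 * 0.165644 ≈ 13640000 N·m (5 s.f.)

13640000 N·m


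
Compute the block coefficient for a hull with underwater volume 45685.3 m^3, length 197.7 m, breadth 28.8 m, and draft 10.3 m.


Formula: Cb = V / (L * B * T)
Step 1 — L * B * T = 197.7 * 28.8 * 10.3 = 58645.728 m^3
Step 2 — Cb = 45685.3 / 58645.728 ≈ 0.77900 (5 s.f.)

0.77900


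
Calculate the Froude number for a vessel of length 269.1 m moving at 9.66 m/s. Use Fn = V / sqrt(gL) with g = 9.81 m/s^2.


Formula: Fn = V / sqrt(g * L)
Step 1 — g * L = 9.81 * 269.1 = 2639.871
Step 2 — sqrt(g * L) = sqrt(2639.871) = 51.379675
Step 3 — Fn = 9.66 / 51.379675 ≈ 0.18801 (5 s.f.)

0.18801


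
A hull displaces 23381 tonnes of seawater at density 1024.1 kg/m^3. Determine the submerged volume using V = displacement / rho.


Formula: V = mass / rho
Step 1 — convert tonnes to kg: 23381 t * 1000 = 23381000 kg
Step 2 — V = 23381000 / 1024.1 ≈ 22831 m^3 (5 s.f.)

22831 m^3


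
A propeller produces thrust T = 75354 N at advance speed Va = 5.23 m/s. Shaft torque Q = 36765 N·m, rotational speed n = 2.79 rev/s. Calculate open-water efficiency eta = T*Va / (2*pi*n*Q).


Formula: eta = T * Va / (2 * pi * n * Q)
Step 1 — numerator = T * Va = 75354 * 5.23 = 394101.42
Step 2 — 2 * pi * n = 2 * pi * 2.79 = 17.530087
Step 3 — denominator = 17.530087 * 36765 = 644493.65
Step 4 — eta = 394101.42 / 644493.65 ≈ 0.61149 (5 s.f.)

0.61149


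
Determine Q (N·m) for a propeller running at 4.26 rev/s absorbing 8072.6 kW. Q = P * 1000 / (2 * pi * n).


Formula: Q = P_W / (2 * pi * n)
Step 1 — P_W = 8072.6 kW * 1000 = 8072600.0 W
Step 2 — 2 * pi * n = 2 * pi * 4.26 = 26.766369
Step 3 — Q = 8072600.0 / 26.766369 ≈ 301590 N·m (5 s.f.)

301590 N·m


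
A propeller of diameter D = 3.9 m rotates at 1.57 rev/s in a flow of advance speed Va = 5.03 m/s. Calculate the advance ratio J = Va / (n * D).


Formula: J = Va / (n * D)
Step 1 — n * D = 1.57 * 3.9 = 6.123
Step 2 — J = 5.03 / 6.123 ≈ 0.82149 (5 s.f.)

0.82149


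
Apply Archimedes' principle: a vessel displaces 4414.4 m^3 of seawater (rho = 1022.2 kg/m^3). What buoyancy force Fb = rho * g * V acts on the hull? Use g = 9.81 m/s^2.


Formula: Fb = rho * g * V
Substituting: Fb = 1022.2 * 9.81 * 4414.4
Intermediate: 1022.2 * 9.81 = 10027.782
Result: Fb = 10027.782 * 4414.4 ≈ 44267000 N (5 s.f.)

44267000 N


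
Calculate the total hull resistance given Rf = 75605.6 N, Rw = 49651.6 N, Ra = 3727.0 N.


Formula: Rt = Rf + Rw + Ra
Substituting: Rt = 75605.6 + 49651.6 + 3727.0
Result: Rt = 128984.2 N

128984.2 N


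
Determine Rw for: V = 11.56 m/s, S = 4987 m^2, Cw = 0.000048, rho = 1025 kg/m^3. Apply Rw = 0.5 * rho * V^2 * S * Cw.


Formula: Rw = 0.5 * rho * V^2 * S * Cw
Step 1 — V^2 = 11.56^2 = 133.6336
Step 2 — 0.5 * rho * V^2 = 0.5 * 1025 * 133.6336 = 68487.22
Step 3 — Rw = 68487.22 * 4987 * 0.000048 ≈ 16394 N (5 s.f.)

16394 N


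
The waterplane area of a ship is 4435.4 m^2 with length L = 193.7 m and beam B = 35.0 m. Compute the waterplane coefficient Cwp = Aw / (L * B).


Formula: Cwp = Aw / (L * B)
Step 1 — L * B = 193.7 * 35.0 = 6779.5 m^2
Step 2 — Cwp = 4435.4 / 6779.5 ≈ 0.65424 (5 s.f.)

0.65424


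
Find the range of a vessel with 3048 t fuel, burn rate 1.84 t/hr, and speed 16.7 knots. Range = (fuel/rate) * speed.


Formula: endurance = fuel / rate; range = endurance * speed
Step 1 — endurance = 3048 / 1.84 = 1656.5217 hours
Step 2 — range = 1656.5217 * 16.7 ≈ 27664 nautical miles (5 s.f.)

27664 NM


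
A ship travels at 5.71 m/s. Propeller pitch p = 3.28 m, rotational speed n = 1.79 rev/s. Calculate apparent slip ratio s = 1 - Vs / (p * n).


Formula: s = 1 - Vs / (p * n)
Step 1 — p * n = 3.28 * 1.79 = 5.8712
Step 2 — Vs / (p*n) = 5.71 / 5.8712 = 0.972544 (6 d.p.)
Step 3 — s = 1 - 0.972544 = 0.027456

0.027456


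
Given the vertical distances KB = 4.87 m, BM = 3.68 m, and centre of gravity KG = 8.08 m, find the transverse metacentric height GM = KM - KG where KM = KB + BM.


Formula: GM = KB + BM - KG
Step 1 — KM = KB + BM = 4.87 + 3.68 = 8.55 m
Step 2 — GM = KM - KG = 8.55 - 8.08 = 0.47 m

0.47 m


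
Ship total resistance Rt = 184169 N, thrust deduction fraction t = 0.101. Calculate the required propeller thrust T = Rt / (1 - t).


Formula: T = Rt / (1 - t)
Step 1 — (1 - t) = 1 - 0.101 = 0.899
Step 2 — T = 184169 / 0.899 ≈ 204860 N (5 s.f.)

204860 N


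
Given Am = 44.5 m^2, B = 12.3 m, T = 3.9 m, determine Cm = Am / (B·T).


Formula: Cm = Am / (B * T)
Step 1 — B * T = 12.3 * 3.9 = 47.97 m^2
Step 2 — Cm = 44.5 / 47.97 ≈ 0.92766 (5 s.f.)

0.92766


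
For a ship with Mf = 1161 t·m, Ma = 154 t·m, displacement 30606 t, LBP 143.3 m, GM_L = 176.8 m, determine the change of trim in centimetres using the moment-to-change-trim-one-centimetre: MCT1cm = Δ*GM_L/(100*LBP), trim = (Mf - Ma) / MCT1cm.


Formula: net trimming moment = Mf - Ma; MCT1cm = Δ*GM_L/(100*LBP); trim = net moment / MCT1cm
Step 1 — net trimming moment = 1161 - 154 = 1007 t·m
Step 2 — MCT1cm = 30606 * 176.8 / (100 * 143.3) = 377.6093 t·m/cm
Step 3 — trim = 1007 / 377.6093 ≈ 2.6668 cm (5 s.f.)

2.6668 cm


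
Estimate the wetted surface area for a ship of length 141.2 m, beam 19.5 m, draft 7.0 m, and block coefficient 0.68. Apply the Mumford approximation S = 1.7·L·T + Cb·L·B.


Formula: S = 1.7*L*T + V/T with V = Cb*L*B*T, i.e. S = L * (1.7*T + Cb*B)
Step 1 — 1.7*T = 1.7 * 7.0 = 11.9 m
Step 2 — Cb*B = 0.68 * 19.5 = 13.26 m
Step 3 — 1.7*T + Cb*B = 11.9 + 13.26 = 25.16 m
Step 4 — S = 141.2 * 25.16 ≈ 3552.6 m^2 (5 s.f.)

3552.6 m^2


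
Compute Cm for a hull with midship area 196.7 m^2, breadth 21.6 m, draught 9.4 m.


Formula: Cm = Am / (B * T)
Step 1 — B * T = 21.6 * 9.4 = 203.04 m^2
Step 2 — Cm = 196.7 / 203.04 ≈ 0.96877 (5 s.f.)

0.96877


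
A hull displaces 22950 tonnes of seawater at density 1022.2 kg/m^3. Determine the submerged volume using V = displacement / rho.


Formula: V = mass / rho
Step 1 — convert tonnes to kg: 22950 t * 1000 = 22950000 kg
Step 2 — V = 22950000 / 1022.2 ≈ 22452 m^3 (5 s.f.)

22452 m^3


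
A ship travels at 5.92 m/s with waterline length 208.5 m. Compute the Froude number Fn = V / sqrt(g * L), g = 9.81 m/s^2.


Formula: Fn = V / sqrt(g * L)
Step 1 — g * L = 9.81 * 208.5 = 2045.385
Step 2 — sqrt(g * L) = sqrt(2045.385) = 45.225933
Step 3 — Fn = 5.92 / 45.225933 ≈ 0.13090 (5 s.f.)

0.13090


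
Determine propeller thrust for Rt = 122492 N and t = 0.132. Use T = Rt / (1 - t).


Formula: T = Rt / (1 - t)
Step 1 — (1 - t) = 1 - 0.132 = 0.868
Step 2 — T = 122492 / 0.868 ≈ 141120 N (5 s.f.)

141120 N


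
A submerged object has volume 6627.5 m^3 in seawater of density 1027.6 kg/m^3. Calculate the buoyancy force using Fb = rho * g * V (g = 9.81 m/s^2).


Formula: Fb = rho * g * V
Substituting: Fb = 1027.6 * 9.81 * 6627.5
Intermediate: 1027.6 * 9.81 = 10080.756
Result: Fb = 10080.756 * 6627.5 ≈ 66810000 N (5 s.f.)

66810000 N


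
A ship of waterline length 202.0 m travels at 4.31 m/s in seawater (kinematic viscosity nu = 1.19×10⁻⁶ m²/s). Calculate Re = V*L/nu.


Formula: Re = V * L / nu
Step 1 — V * L = 4.31 * 202.0 = 870.62 m^2/s
Step 2 — Re = 870.62 / 1.19e-6 = 7.32e+08

7.32e+08


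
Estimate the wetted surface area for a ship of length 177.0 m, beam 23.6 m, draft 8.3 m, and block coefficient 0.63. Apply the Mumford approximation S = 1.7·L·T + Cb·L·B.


Formula: S = 1.7*L*T + V/T with V = Cb*L*B*T, i.e. S = L * (1.7*T + Cb*B)
Step 1 — 1.7*T = 1.7 * 8.3 = 14.11 m
Step 2 — Cb*B = 0.63 * 23.6 = 14.868 m
Step 3 — 1.7*T + Cb*B = 14.11 + 14.868 = 28.978 m
Step 4 — S = 177.0 * 28.978 ≈ 5129.1 m^2 (5 s.f.)

5129.1 m^2


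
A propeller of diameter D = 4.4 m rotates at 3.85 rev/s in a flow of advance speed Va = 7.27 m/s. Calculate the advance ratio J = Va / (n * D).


Formula: J = Va / (n * D)
Step 1 — n * D = 3.85 * 4.4 = 16.94
Step 2 — J = 7.27 / 16.94 ≈ 0.42916 (5 s.f.)

0.42916


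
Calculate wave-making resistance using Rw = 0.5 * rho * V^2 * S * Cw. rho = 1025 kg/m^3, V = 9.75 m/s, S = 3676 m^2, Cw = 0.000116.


Formula: Rw = 0.5 * rho * V^2 * S * Cw
Step 1 — V^2 = 9.75^2 = 95.0625
Step 2 — 0.5 * rho * V^2 = 0.5 * 1025 * 95.0625 = 48719.53125
Step 3 — Rw = 48719.53125 * 3676 * 0.000116 ≈ 20775 N (5 s.f.)

20775 N


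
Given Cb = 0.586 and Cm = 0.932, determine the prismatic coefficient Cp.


Formula: Cp = Cb / Cm
Substituting: Cp = 0.586 / 0.932
Result: Cp ≈ 0.62876 (5 s.f.)

0.62876


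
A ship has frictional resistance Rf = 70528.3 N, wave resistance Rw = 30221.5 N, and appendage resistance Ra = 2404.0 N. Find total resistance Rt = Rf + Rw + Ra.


Formula: Rt = Rf + Rw + Ra
Substituting: Rt = 70528.3 + 30221.5 + 2404.0
Result: Rt = 103153.8 N

103153.8 N


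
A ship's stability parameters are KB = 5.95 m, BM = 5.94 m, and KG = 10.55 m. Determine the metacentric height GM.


Formula: GM = KB + BM - KG
Step 1 — KM = KB + BM = 5.95 + 5.94 = 11.89 m
Step 2 — GM = KM - KG = 11.89 - 10.55 = 1.34 m

1.34 m


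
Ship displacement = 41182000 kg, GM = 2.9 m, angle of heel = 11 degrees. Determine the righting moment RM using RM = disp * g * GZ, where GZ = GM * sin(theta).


Formula: GZ = GM * sin(theta); RM = disp * g * GZ
Step 1 — GZ = 2.9 * sin(11°) = 2.9 * 0.190809 = 0.553346 m
Step 2 — RM = 41182000 * 9.81 * 0.553346 ≈ 223550000 N·m (5 s.f.)

223550000 N·m


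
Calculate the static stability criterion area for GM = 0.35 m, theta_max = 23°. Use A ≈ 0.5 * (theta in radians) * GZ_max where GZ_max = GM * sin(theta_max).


Formula: GZ_max = GM * sin(theta); Area = 0.5 * theta_rad * GZ_max
Step 1 — GZ_max = 0.35 * sin(23°) = 0.35 * 0.390731 = 0.136756 m
Step 2 — theta_rad = 23 * pi/180 = 0.401426 rad
Step 3 — Area = 0.5 * 0.401426 * 0.136756 ≈ 0.027449 m·rad (5 s.f.)

0.027449 m·rad


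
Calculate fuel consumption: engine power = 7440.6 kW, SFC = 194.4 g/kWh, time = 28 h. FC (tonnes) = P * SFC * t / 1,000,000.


Formula: FC (tonnes) = P * SFC * t / 1,000,000
Step 1 — P * SFC * t = 7440.6 * 194.4 * 28 = 40500673.92 g
Step 2 — FC (tonnes) = 40500673.92 / 1,000,000 ≈ 40.501 tonnes (5 s.f.)

40.501 tonnes


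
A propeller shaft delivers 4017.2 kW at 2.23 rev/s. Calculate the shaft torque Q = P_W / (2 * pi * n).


Formula: Q = P_W / (2 * pi * n)
Step 1 — P_W = 4017.2 kW * 1000 = 4017200.0 W
Step 2 — 2 * pi * n = 2 * pi * 2.23 = 14.011503
Step 3 — Q = 4017200.0 / 14.011503 ≈ 286710 N·m (5 s.f.)

286710 N·m


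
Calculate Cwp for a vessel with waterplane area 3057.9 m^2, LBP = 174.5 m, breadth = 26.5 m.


Formula: Cwp = Aw / (L * B)
Step 1 — L * B = 174.5 * 26.5 = 4624.25 m^2
Step 2 — Cwp = 3057.9 / 4624.25 ≈ 0.66127 (5 s.f.)

0.66127


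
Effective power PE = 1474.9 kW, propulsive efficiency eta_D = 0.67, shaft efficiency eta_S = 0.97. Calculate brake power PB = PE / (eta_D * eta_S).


Formula: PB = PE / (eta_D * eta_S)
Step 1 — combined efficiency = eta_D * eta_S = 0.67 * 0.97 = 0.6499
Step 2 — PB = 1474.9 / 0.6499 ≈ 2269.4 kW (5 s.f.)

2269.4 kW


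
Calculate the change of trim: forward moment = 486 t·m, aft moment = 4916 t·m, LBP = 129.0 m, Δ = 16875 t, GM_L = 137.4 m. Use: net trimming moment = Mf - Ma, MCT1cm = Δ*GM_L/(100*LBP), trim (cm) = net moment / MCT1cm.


Formula: net trimming moment = Mf - Ma; MCT1cm = Δ*GM_L/(100*LBP); trim = net moment / MCT1cm
Step 1 — net trimming moment = 486 - 4916 = -4430 t·m
Step 2 — MCT1cm = 16875 * 137.4 / (100 * 129.0) = 179.7384 t·m/cm
Step 3 — trim = -4430 / 179.7384 ≈ -24.647 cm (5 s.f.)

-24.647 cm


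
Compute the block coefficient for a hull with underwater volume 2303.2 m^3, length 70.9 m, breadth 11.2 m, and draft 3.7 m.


Formula: Cb = V / (L * B * T)
Step 1 — L * B * T = 70.9 * 11.2 * 3.7 = 2938.096 m^3
Step 2 — Cb = 2303.2 / 2938.096 ≈ 0.78391 (5 s.f.)

0.78391


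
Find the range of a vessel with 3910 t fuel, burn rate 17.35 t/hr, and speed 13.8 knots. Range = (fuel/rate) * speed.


Formula: endurance = fuel / rate; range = endurance * speed
Step 1 — endurance = 3910 / 17.35 = 225.3602 hours
Step 2 — range = 225.3602 * 13.8 ≈ 3110.0 nautical miles (5 s.f.)

3110.0 NM


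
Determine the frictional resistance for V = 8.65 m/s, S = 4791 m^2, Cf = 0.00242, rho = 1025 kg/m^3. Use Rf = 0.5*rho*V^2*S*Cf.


Formula: Rf = 0.5 * rho * V^2 * S * Cf
Step 1 — V^2 = 8.65^2 = 74.8225
Step 2 — 0.5 * rho * V^2 = 0.5 * 1025 * 74.8225 = 38346.53125
Step 3 — Rf = 38346.53125 * 4791 * 0.00242 ≈ 444600 N (5 s.f.)

444600 N


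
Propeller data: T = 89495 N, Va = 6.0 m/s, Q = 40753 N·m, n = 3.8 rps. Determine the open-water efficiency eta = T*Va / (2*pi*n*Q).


Formula: eta = T * Va / (2 * pi * n * Q)
Step 1 — numerator = T * Va = 89495 * 6.0 = 536970.0
Step 2 — 2 * pi * n = 2 * pi * 3.8 = 23.876104
Step 3 — denominator = 23.876104 * 40753 = 973022.87
Step 4 — eta = 536970.0 / 973022.87 ≈ 0.55186 (5 s.f.)

0.55186


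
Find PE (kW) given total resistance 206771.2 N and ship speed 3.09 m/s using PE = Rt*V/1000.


Formula: PE = Rt * V / 1000 (kW)
Step 1 — PE (W) = 206771.2 * 3.09 = 638923.008 W
Step 2 — PE (kW) = 638923.008 / 1000 ≈ 638.92 kW (5 s.f.)

638.92 kW


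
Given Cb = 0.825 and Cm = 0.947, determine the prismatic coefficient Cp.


Formula: Cp = Cb / Cm
Substituting: Cp = 0.825 / 0.947
Result: Cp ≈ 0.87117 (5 s.f.)

0.87117


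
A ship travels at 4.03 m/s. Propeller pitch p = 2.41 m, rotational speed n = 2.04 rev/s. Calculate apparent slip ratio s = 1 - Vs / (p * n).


Formula: s = 1 - Vs / (p * n)
Step 1 — p * n = 2.41 * 2.04 = 4.9164
Step 2 — Vs / (p*n) = 4.03 / 4.9164 = 0.819705 (6 d.p.)
Step 3 — s = 1 - 0.819705 = 0.180295

0.180295


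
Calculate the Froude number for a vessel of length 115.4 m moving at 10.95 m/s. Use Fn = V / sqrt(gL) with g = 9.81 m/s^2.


Formula: Fn = V / sqrt(g * L)
Step 1 — g * L = 9.81 * 115.4 = 1132.074
Step 2 — sqrt(g * L) = sqrt(1132.074) = 33.646307
Step 3 — Fn = 10.95 / 33.646307 ≈ 0.32544 (5 s.f.)

0.32544


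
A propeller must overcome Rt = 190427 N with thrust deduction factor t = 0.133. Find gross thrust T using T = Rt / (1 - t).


Formula: T = Rt / (1 - t)
Step 1 — (1 - t) = 1 - 0.133 = 0.867
Step 2 — T = 190427 / 0.867 ≈ 219640 N (5 s.f.)

219640 N


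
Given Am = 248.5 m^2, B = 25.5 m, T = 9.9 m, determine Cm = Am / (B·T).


Formula: Cm = Am / (B * T)
Step 1 — B * T = 25.5 * 9.9 = 252.45 m^2
Step 2 — Cm = 248.5 / 252.45 ≈ 0.98435 (5 s.f.)

0.98435


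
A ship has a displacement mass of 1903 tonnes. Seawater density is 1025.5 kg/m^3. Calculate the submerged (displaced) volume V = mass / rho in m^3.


Formula: V = mass / rho
Step 1 — convert tonnes to kg: 1903 t * 1000 = 1903000 kg
Step 2 — V = 1903000 / 1025.5 ≈ 1855.7 m^3 (5 s.f.)

1855.7 m^3


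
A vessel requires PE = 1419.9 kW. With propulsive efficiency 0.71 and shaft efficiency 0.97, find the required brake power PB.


Formula: PB = PE / (eta_D * eta_S)
Step 1 — combined efficiency = eta_D * eta_S = 0.71 * 0.97 = 0.6887
Step 2 — PB = 1419.9 / 0.6887 ≈ 2061.7 kW (5 s.f.)

2061.7 kW


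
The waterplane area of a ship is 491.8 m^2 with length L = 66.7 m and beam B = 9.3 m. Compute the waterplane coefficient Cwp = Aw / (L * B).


Formula: Cwp = Aw / (L * B)
Step 1 — L * B = 66.7 * 9.3 = 620.31 m^2
Step 2 — Cwp = 491.8 / 620.31 ≈ 0.79283 (5 s.f.)

0.79283


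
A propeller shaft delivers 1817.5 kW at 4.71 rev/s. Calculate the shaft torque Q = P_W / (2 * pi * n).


Formula: Q = P_W / (2 * pi * n)
Step 1 — P_W = 1817.5 kW * 1000 = 1817500.0 W
Step 2 — 2 * pi * n = 2 * pi * 4.71 = 29.593803
Step 3 — Q = 1817500.0 / 29.593803 ≈ 61415 N·m (5 s.f.)

61415 N·m


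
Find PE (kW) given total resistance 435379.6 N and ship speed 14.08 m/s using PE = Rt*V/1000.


Formula: PE = Rt * V / 1000 (kW)
Step 1 — PE (W) = 435379.6 * 14.08 = 6130144.768 W
Step 2 — PE (kW) = 6130144.768 / 1000 ≈ 6130.1 kW (5 s.f.)

6130.1 kW


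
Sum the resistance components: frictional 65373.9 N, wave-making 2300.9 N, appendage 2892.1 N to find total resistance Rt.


Formula: Rt = Rf + Rw + Ra
Substituting: Rt = 65373.9 + 2300.9 + 2892.1
Result: Rt = 70566.9 N

70566.9 N


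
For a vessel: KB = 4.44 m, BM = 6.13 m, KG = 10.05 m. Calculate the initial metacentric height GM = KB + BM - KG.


Formula: GM = KB + BM - KG
Step 1 — KM = KB + BM = 4.44 + 6.13 = 10.57 m
Step 2 — GM = KM - KG = 10.57 - 10.05 = 0.52 m

0.52 m


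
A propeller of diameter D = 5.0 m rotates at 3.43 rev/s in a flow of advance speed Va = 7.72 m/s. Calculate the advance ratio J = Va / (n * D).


Formula: J = Va / (n * D)
Step 1 — n * D = 3.43 * 5.0 = 17.15
Step 2 — J = 7.72 / 17.15 ≈ 0.45015 (5 s.f.)

0.45015


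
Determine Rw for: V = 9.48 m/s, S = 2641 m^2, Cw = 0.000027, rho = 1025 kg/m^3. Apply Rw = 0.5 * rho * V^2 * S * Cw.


Formula: Rw = 0.5 * rho * V^2 * S * Cw
Step 1 — V^2 = 9.48^2 = 89.8704
Step 2 — 0.5 * rho * V^2 = 0.5 * 1025 * 89.8704 = 46058.58
Step 3 — Rw = 46058.58 * 2641 * 0.000027 ≈ 3284.3 N (5 s.f.)

3284.3 N


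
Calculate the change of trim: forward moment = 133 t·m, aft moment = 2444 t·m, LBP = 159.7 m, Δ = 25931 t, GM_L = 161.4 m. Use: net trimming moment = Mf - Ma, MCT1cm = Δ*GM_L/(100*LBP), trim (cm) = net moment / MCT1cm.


Formula: net trimming moment = Mf - Ma; MCT1cm = Δ*GM_L/(100*LBP); trim = net moment / MCT1cm
Step 1 — net trimming moment = 133 - 2444 = -2311 t·m
Step 2 — MCT1cm = 25931 * 161.4 / (100 * 159.7) = 262.0703 t·m/cm
Step 3 — trim = -2311 / 262.0703 ≈ -8.8182 cm (5 s.f.)

-8.8182 cm


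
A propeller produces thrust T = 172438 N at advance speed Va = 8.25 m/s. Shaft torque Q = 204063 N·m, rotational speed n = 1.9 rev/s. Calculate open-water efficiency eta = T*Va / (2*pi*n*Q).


Formula: eta = T * Va / (2 * pi * n * Q)
Step 1 — numerator = T * Va = 172438 * 8.25 = 1422613.5
Step 2 — 2 * pi * n = 2 * pi * 1.9 = 11.938052
Step 3 — denominator = 11.938052 * 204063 = 2436114.71
Step 4 — eta = 1422613.5 / 2436114.71 ≈ 0.58397 (5 s.f.)

0.58397


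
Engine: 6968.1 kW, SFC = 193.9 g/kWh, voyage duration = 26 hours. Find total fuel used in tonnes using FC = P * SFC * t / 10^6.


Formula: FC (tonnes) = P * SFC * t / 1,000,000
Step 1 — P * SFC * t = 6968.1 * 193.9 * 26 = 35128979.34 g
Step 2 — FC (tonnes) = 35128979.34 / 1,000,000 ≈ 35.129 tonnes (5 s.f.)

35.129 tonnes


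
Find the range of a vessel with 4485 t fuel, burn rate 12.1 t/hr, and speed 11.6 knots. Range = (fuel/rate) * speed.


Formula: endurance = fuel / rate; range = endurance * speed
Step 1 — endurance = 4485 / 12.1 = 370.6612 hours
Step 2 — range = 370.6612 * 11.6 ≈ 4299.7 nautical miles (5 s.f.)

4299.7 NM


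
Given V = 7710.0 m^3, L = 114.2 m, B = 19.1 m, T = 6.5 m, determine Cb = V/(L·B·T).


Formula: Cb = V / (L * B * T)
Step 1 — L * B * T = 114.2 * 19.1 * 6.5 = 14177.93 m^3
Step 2 — Cb = 7710.0 / 14177.93 ≈ 0.54380 (5 s.f.)

0.54380


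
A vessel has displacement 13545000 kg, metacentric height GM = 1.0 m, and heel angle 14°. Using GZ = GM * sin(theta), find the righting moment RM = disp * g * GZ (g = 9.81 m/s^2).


Formula: GZ = GM * sin(theta); RM = disp * g * GZ
Step 1 — GZ = 1.0 * sin(14°) = 1.0 * 0.241922 = 0.241922 m
Step 2 — RM = 13545000 * 9.81 * 0.241922 ≈ 32146000 N·m (5 s.f.)

32146000 N·m


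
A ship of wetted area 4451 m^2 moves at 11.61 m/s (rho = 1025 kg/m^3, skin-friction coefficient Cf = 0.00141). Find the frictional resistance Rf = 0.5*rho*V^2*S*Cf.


Formula: Rf = 0.5 * rho * V^2 * S * Cf
Step 1 — V^2 = 11.61^2 = 134.7921
Step 2 — 0.5 * rho * V^2 = 0.5 * 1025 * 134.7921 = 69080.95125
Step 3 — Rf = 69080.95125 * 4451 * 0.00141 ≈ 433550 N (5 s.f.)

433550 N


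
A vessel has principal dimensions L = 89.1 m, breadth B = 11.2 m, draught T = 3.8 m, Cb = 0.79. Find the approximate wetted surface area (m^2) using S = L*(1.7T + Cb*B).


Formula: S = 1.7*L*T + V/T with V = Cb*L*B*T, i.e. S = L * (1.7*T + Cb*B)
Step 1 — 1.7*T = 1.7 * 3.8 = 6.46 m
Step 2 — Cb*B = 0.79 * 11.2 = 8.848 m
Step 3 — 1.7*T + Cb*B = 6.46 + 8.848 = 15.308 m
Step 4 — S = 89.1 * 15.308 ≈ 1363.9 m^2 (5 s.f.)

1363.9 m^2


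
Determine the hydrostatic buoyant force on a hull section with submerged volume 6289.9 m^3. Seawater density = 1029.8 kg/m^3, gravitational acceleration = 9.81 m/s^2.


Formula: Fb = rho * g * V
Substituting: Fb = 1029.8 * 9.81 * 6289.9
Intermediate: 1029.8 * 9.81 = 10102.338
Result: Fb = 10102.338 * 6289.9 ≈ 63543000 N (5 s.f.)

63543000 N


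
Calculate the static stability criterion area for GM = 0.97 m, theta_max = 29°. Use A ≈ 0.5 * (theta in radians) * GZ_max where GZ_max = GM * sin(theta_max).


Formula: GZ_max = GM * sin(theta); Area = 0.5 * theta_rad * GZ_max
Step 1 — GZ_max = 0.97 * sin(29°) = 0.97 * 0.48481 = 0.470266 m
Step 2 — theta_rad = 29 * pi/180 = 0.506145 rad
Step 3 — Area = 0.5 * 0.506145 * 0.470266 ≈ 0.11901 m·rad (5 s.f.)

0.11901 m·rad


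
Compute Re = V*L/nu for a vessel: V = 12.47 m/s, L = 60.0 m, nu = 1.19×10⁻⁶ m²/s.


Formula: Re = V * L / nu
Step 1 — V * L = 12.47 * 60.0 = 748.2 m^2/s
Step 2 — Re = 748.2 / 1.19e-6 = 6.29e+08

6.29e+08


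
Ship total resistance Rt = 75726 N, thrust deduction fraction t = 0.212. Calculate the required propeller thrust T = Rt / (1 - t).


Formula: T = Rt / (1 - t)
Step 1 — (1 - t) = 1 - 0.212 = 0.788
Step 2 — T = 75726 / 0.788 ≈ 96099 N (5 s.f.)

96099 N


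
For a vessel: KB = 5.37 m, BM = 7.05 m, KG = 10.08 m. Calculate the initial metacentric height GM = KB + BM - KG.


Formula: GM = KB + BM - KG
Step 1 — KM = KB + BM = 5.37 + 7.05 = 12.42 m
Step 2 — GM = KM - KG = 12.42 - 10.08 = 2.34 m

2.34 m


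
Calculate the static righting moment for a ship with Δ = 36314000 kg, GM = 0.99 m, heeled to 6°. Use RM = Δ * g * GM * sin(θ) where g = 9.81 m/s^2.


Formula: GZ = GM * sin(theta); RM = disp * g * GZ
Step 1 — GZ = 0.99 * sin(6°) = 0.99 * 0.104528 = 0.103483 m
Step 2 — RM = 36314000 * 9.81 * 0.103483 ≈ 36865000 N·m (5 s.f.)

36865000 N·m


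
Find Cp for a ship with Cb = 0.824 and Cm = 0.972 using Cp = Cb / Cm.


Formula: Cp = Cb / Cm
Substituting: Cp = 0.824 / 0.972
Result: Cp ≈ 0.84774 (5 s.f.)

0.84774


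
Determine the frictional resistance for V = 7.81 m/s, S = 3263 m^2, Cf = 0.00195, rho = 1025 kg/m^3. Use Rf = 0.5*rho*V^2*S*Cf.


Formula: Rf = 0.5 * rho * V^2 * S * Cf
Step 1 — V^2 = 7.81^2 = 60.9961
Step 2 — 0.5 * rho * V^2 = 0.5 * 1025 * 60.9961 = 31260.50125
Step 3 — Rf = 31260.50125 * 3263 * 0.00195 ≈ 198910 N (5 s.f.)

198910 N


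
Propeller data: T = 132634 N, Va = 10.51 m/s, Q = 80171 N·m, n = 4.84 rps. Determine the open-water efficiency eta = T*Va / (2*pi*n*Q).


Formula: eta = T * Va / (2 * pi * n * Q)
Step 1 — numerator = T * Va = 132634 * 10.51 = 1393983.34
Step 2 — 2 * pi * n = 2 * pi * 4.84 = 30.410617
Step 3 — denominator = 30.410617 * 80171 = 2438049.58
Step 4 — eta = 1393983.34 / 2438049.58 ≈ 0.57176 (5 s.f.)

0.57176


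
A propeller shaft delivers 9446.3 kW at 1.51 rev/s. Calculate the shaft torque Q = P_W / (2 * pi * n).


Formula: Q = P_W / (2 * pi * n)
Step 1 — P_W = 9446.3 kW * 1000 = 9446300.0 W
Step 2 — 2 * pi * n = 2 * pi * 1.51 = 9.48761
Step 3 — Q = 9446300.0 / 9.48761 ≈ 995650 N·m (5 s.f.)

995650 N·m


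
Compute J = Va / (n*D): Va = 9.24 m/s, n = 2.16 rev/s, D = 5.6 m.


Formula: J = Va / (n * D)
Step 1 — n * D = 2.16 * 5.6 = 12.096
Step 2 — J = 9.24 / 12.096 ≈ 0.76389 (5 s.f.)

0.76389


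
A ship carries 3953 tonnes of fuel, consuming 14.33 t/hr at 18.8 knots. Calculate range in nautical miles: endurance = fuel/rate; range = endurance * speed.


Formula: endurance = fuel / rate; range = endurance * speed
Step 1 — endurance = 3953 / 14.33 = 275.8548 hours
Step 2 — range = 275.8548 * 18.8 ≈ 5186.1 nautical miles (5 s.f.)

5186.1 NM


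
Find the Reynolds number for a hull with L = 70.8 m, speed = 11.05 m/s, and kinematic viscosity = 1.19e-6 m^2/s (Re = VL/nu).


Formula: Re = V * L / nu
Step 1 — V * L = 11.05 * 70.8 = 782.34 m^2/s
Step 2 — Re = 782.34 / 1.19e-6 = 6.57e+08

6.57e+08


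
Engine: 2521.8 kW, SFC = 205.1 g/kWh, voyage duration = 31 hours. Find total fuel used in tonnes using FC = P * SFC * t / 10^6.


Formula: FC (tonnes) = P * SFC * t / 1,000,000
Step 1 — P * SFC * t = 2521.8 * 205.1 * 31 = 16033856.58 g
Step 2 — FC (tonnes) = 16033856.58 / 1,000,000 ≈ 16.034 tonnes (5 s.f.)

16.034 tonnes


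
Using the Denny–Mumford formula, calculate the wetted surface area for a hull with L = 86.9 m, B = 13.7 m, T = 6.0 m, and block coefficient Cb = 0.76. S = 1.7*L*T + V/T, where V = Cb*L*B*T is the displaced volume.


Formula: S = 1.7*L*T + V/T with V = Cb*L*B*T, i.e. S = L * (1.7*T + Cb*B)
Step 1 — 1.7*T = 1.7 * 6.0 = 10.2 m
Step 2 — Cb*B = 0.76 * 13.7 = 10.412 m
Step 3 — 1.7*T + Cb*B = 10.2 + 10.412 = 20.612 m
Step 4 — S = 86.9 * 20.612 ≈ 1791.2 m^2 (5 s.f.)

1791.2 m^2


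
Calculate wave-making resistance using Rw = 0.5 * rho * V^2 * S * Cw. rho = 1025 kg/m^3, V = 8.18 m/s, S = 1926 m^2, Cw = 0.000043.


Formula: Rw = 0.5 * rho * V^2 * S * Cw
Step 1 — V^2 = 8.18^2 = 66.9124
Step 2 — 0.5 * rho * V^2 = 0.5 * 1025 * 66.9124 = 34292.605
Step 3 — Rw = 34292.605 * 1926 * 0.000043 ≈ 2840.0 N (5 s.f.)

2840.0 N


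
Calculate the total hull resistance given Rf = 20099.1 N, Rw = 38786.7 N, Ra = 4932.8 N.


Formula: Rt = Rf + Rw + Ra
Substituting: Rt = 20099.1 + 38786.7 + 4932.8
Result: Rt = 63818.6 N

63818.6 N


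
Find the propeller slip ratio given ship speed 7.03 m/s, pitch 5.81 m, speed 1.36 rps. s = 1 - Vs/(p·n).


Formula: s = 1 - Vs / (p * n)
Step 1 — p * n = 5.81 * 1.36 = 7.9016
Step 2 — Vs / (p*n) = 7.03 / 7.9016 = 0.889693 (6 d.p.)
Step 3 — s = 1 - 0.889693 = 0.110307

0.110307


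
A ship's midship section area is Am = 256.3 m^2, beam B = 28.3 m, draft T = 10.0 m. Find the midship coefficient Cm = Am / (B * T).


Formula: Cm = Am / (B * T)
Step 1 — B * T = 28.3 * 10.0 = 283.0 m^2
Step 2 — Cm = 256.3 / 283.0 ≈ 0.90565 (5 s.f.)

0.90565


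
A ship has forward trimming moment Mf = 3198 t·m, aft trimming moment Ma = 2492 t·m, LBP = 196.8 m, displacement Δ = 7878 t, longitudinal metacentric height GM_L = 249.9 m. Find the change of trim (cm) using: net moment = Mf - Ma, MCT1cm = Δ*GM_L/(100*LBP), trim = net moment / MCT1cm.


Formula: net trimming moment = Mf - Ma; MCT1cm = Δ*GM_L/(100*LBP); trim = net moment / MCT1cm
Step 1 — net trimming moment = 3198 - 2492 = 706 t·m
Step 2 — MCT1cm = 7878 * 249.9 / (100 * 196.8) = 100.0362 t·m/cm
Step 3 — trim = 706 / 100.0362 ≈ 7.0574 cm (5 s.f.)

7.0574 cm


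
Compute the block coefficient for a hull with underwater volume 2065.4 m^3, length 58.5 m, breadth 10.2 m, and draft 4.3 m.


Formula: Cb = V / (L * B * T)
Step 1 — L * B * T = 58.5 * 10.2 * 4.3 = 2565.81 m^3
Step 2 — Cb = 2065.4 / 2565.81 ≈ 0.80497 (5 s.f.)

0.80497


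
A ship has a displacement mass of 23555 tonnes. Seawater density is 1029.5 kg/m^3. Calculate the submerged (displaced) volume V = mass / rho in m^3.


Formula: V = mass / rho
Step 1 — convert tonnes to kg: 23555 t * 1000 = 23555000 kg
Step 2 — V = 23555000 / 1029.5 ≈ 22880 m^3 (5 s.f.)

22880 m^3


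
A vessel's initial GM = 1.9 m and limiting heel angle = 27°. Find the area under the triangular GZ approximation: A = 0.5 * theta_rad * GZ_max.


Formula: GZ_max = GM * sin(theta); Area = 0.5 * theta_rad * GZ_max
Step 1 — GZ_max = 1.9 * sin(27°) = 1.9 * 0.45399 = 0.862581 m
Step 2 — theta_rad = 27 * pi/180 = 0.471239 rad
Step 3 — Area = 0.5 * 0.471239 * 0.862581 ≈ 0.20324 m·rad (5 s.f.)

0.20324 m·rad


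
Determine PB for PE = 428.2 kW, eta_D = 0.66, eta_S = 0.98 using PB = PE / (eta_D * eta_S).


Formula: PB = PE / (eta_D * eta_S)
Step 1 — combined efficiency = eta_D * eta_S = 0.66 * 0.98 = 0.6468
Step 2 — PB = 428.2 / 0.6468 ≈ 662.03 kW (5 s.f.)

662.03 kW


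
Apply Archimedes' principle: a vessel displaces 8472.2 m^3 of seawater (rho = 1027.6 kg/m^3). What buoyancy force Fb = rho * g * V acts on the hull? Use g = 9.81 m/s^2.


Formula: Fb = rho * g * V
Substituting: Fb = 1027.6 * 9.81 * 8472.2
Intermediate: 1027.6 * 9.81 = 10080.756
Result: Fb = 10080.756 * 8472.2 ≈ 85406000 N (5 s.f.)

85406000 N


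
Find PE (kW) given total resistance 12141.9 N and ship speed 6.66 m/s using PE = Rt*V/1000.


Formula: PE = Rt * V / 1000 (kW)
Step 1 — PE (W) = 12141.9 * 6.66 = 80865.054 W
Step 2 — PE (kW) = 80865.054 / 1000 ≈ 80.865 kW (5 s.f.)

80.865 kW


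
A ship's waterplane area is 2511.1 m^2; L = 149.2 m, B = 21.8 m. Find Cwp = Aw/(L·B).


Formula: Cwp = Aw / (L * B)
Step 1 — L * B = 149.2 * 21.8 = 3252.56 m^2
Step 2 — Cwp = 2511.1 / 3252.56 ≈ 0.77204 (5 s.f.)

0.77204


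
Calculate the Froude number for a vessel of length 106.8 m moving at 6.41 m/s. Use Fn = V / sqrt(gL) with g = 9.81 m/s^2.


Formula: Fn = V / sqrt(g * L)
Step 1 — g * L = 9.81 * 106.8 = 1047.708
Step 2 — sqrt(g * L) = sqrt(1047.708) = 32.368318
Step 3 — Fn = 6.41 / 32.368318 ≈ 0.19803 (5 s.f.)

0.19803


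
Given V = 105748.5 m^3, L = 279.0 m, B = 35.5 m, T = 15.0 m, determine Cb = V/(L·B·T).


Formula: Cb = V / (L * B * T)
Step 1 — L * B * T = 279.0 * 35.5 * 15.0 = 148567.5 m^3
Step 2 — Cb = 105748.5 / 148567.5 ≈ 0.71179 (5 s.f.)

0.71179


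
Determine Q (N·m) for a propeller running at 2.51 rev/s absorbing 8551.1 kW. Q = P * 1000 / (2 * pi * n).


Formula: Q = P_W / (2 * pi * n)
Step 1 — P_W = 8551.1 kW * 1000 = 8551100.0 W
Step 2 — 2 * pi * n = 2 * pi * 2.51 = 15.770795
Step 3 — Q = 8551100.0 / 15.770795 ≈ 542210 N·m (5 s.f.)

542210 N·m


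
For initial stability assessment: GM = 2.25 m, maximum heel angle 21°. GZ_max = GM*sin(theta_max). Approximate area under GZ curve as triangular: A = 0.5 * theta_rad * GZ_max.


Formula: GZ_max = GM * sin(theta); Area = 0.5 * theta_rad * GZ_max
Step 1 — GZ_max = 2.25 * sin(21°) = 2.25 * 0.358368 = 0.806328 m
Step 2 — theta_rad = 21 * pi/180 = 0.366519 rad
Step 3 — Area = 0.5 * 0.366519 * 0.806328 ≈ 0.14777 m·rad (5 s.f.)

0.14777 m·rad


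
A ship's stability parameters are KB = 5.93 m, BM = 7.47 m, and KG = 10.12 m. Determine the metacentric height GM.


Formula: GM = KB + BM - KG
Step 1 — KM = KB + BM = 5.93 + 7.47 = 13.4 m
Step 2 — GM = KM - KG = 13.4 - 10.12 = 3.28 m

3.28 m


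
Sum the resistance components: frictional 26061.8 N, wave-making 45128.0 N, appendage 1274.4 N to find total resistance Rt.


Formula: Rt = Rf + Rw + Ra
Substituting: Rt = 26061.8 + 45128.0 + 1274.4
Result: Rt = 72464.2 N

72464.2 N


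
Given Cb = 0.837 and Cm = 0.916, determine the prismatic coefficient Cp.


Formula: Cp = Cb / Cm
Substituting: Cp = 0.837 / 0.916
Result: Cp ≈ 0.91376 (5 s.f.)

0.91376


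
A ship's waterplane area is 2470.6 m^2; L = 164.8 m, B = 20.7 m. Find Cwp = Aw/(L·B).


Formula: Cwp = Aw / (L * B)
Step 1 — L * B = 164.8 * 20.7 = 3411.36 m^2
Step 2 — Cwp = 2470.6 / 3411.36 ≈ 0.72423 (5 s.f.)

0.72423


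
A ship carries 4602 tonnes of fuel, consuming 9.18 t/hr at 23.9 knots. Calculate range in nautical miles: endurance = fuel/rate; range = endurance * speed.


Formula: endurance = fuel / rate; range = endurance * speed
Step 1 — endurance = 4602 / 9.18 = 501.3072 hours
Step 2 — range = 501.3072 * 23.9 ≈ 11981 nautical miles (5 s.f.)

11981 NM


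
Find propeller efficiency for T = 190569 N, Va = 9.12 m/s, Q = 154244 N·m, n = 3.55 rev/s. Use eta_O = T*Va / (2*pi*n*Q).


Formula: eta = T * Va / (2 * pi * n * Q)
Step 1 — numerator = T * Va = 190569 * 9.12 = 1737989.28
Step 2 — 2 * pi * n = 2 * pi * 3.55 = 22.305308
Step 3 — denominator = 22.305308 * 154244 = 3440459.93
Step 4 — eta = 1737989.28 / 3440459.93 ≈ 0.50516 (5 s.f.)

0.50516
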